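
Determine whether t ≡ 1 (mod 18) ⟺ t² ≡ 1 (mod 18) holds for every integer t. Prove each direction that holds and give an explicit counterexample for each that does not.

(⇒) Suppose t ≡ 1 (mod 18). Write t = 18j + 1. Then (18j + 1)² = 324j² + 36j + 1 = 18(18j² + 2j) + 1, so t² ≡ 1 (mod 18).

(⇐) This fails: take t = 17. Then 17² = 289 ≡ 1 (mod 18), yet 17 ≡ 17 (mod 18), not 1.

The forward direction holds; the converse fails.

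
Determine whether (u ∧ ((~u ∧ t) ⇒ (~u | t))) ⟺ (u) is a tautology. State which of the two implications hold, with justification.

Both implications hold.

(→) Assume the antecedent. If t is true, the antecedent forces (t = T, u = T), and u holds there. If t is false, the antecedent forces (t = F, u = T), and u holds there. Either way u holds.

(←) Assume the antecedent. If t is true, the antecedent forces (t = T, u = T), and u ∧ ((~u ∧ t) ⇒ (~u | t)) holds there. If t is false, the antecedent forces (t = F, u = T), and u ∧ ((~u ∧ t) ⇒ (~u | t)) holds there. Either way u ∧ ((~u ∧ t) ⇒ (~u | t)) holds.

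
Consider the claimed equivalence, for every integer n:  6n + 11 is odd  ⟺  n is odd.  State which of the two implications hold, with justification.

(⟹) This fails: take n = 0. Then 6n + 11 = 11, which is odd, yet n = 0 is even, not odd.

(⟸) Suppose n is odd. Since 6 is even, 6n is even for every n, so 6n + 11 has the same parity as 11, which is odd. Hence 6n + 11 is odd.

(⇒) fails; (⇐) holds.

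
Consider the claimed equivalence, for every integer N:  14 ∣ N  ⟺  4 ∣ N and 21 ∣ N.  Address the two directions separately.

(⇒) fails; (⇐) holds.

(←) Suppose 4 ∣ N and 21 ∣ N. Any common multiple of 4 and 21 is a multiple of their lcm; here gcd(4, 21) = 1, so lcm(4, 21) = 4·21 = 84, so 84 ∣ N. Since 14 ∣ 84, it follows that 14 ∣ N.

(→) This fails: take N = 14. Certainly 14 ∣ 14, but 4 ∤ 14.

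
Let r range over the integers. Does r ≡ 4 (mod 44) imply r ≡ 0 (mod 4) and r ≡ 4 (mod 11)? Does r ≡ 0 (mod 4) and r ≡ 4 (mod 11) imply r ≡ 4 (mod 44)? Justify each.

[⇒] Suppose r ≡ 4 (mod 44); write r = 44j + 4. Since 4 ∣ 44, reducing mod 4 gives r ≡ 4 ≡ 0 (mod 4); since 11 ∣ 44, reducing mod 11 gives r ≡ 4 (mod 11).

[⇐] Conversely, if r ≡ 0 (mod 4) and r ≡ 4 (mod 11), then by the Chinese remainder theorem r ≡ 4 (mod 44). This is exactly r ≡ 4 (mod 44).

Both directions hold.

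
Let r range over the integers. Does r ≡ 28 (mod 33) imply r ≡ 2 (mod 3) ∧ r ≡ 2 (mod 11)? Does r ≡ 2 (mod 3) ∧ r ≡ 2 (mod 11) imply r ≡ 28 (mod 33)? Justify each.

(⇒) fails and (⇐) fails.

(⟹) This fails: r = 28 gives 28 ≡ 28 (mod 33) but 28 ≡ 1 (mod 3), so the conjunction on the right does not hold.

(⟸) This fails: r = 2 satisfies both congruences on the right (2 ≡ 2 mod 3 and 2 ≡ 2 mod 11) yet 2 ≡ 2 (mod 33), not 28.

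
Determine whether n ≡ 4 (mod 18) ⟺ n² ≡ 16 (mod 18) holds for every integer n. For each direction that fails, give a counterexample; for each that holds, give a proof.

(⇒) Suppose n ≡ 4 (mod 18). Write n = 18j + 4. Then (18j + 4)² = 324j² + 144j + 16 = 18(18j² + 8j) + 16, so n² ≡ 16 (mod 18).

(⇐) This fails: take n = 14. Then 14² = 196 ≡ 16 (mod 18), yet 14 ≡ 14 (mod 18), not 4.

The forward direction holds; the converse fails.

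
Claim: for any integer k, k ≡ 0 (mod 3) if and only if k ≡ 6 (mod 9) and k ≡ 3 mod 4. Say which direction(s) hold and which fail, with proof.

Forward direction. This fails: k = 0 gives 0 ≡ 0 (mod 3) but 0 ≡ 0 (mod 9), so the conjunction on the right does not hold.

Converse. If k ≡ 6 (mod 9) and k ≡ 3 (mod 4), then by the Chinese remainder theorem k ≡ 15 (mod 36). Since 15 ≡ 0 (mod 3) and 3 ∣ 36, we get k ≡ 0 (mod 3).

Only the converse holds.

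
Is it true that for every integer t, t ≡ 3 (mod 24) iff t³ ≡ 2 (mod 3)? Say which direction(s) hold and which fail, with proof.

Both directions fail.

(⇒) This fails: take t = 3. Then 3 ≡ 3 (mod 24), but 3³ = 27 ≡ 0 (mod 3), not 2.

(⇐) This fails: take t = 2. Then 2³ = 8 ≡ 2 (mod 3), yet 2 ≡ 2 (mod 24), not 3.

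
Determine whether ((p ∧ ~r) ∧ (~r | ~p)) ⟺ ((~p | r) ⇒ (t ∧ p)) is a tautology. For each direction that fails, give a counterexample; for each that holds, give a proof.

(⇒) Assume the antecedent. If t is true, the antecedent forces (t = T, p = T, r = F), and (~p | r) ⇒ (t ∧ p) holds there. If t is false, the antecedent forces (t = F, p = T, r = F), and (~p | r) ⇒ (t ∧ p) holds there. Either way (~p | r) ⇒ (t ∧ p) holds.

(⇐) This fails. Under t = T, p = T, r = T, the left side is false but the right side is true.

The forward direction holds; the converse fails.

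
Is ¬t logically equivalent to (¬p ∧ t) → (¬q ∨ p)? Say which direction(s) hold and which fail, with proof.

Forward direction. Assume the antecedent. If t is true, the antecedent cannot hold. If t is false, (¬p ∧ t) → (¬q ∨ p) reduces to true regardless of the other variables. Either way (¬p ∧ t) → (¬q ∨ p) holds.

Converse. This fails. Under t = T, q = F, p = F, the left side is false but the right side is true.

(⇒) holds; (⇐) fails.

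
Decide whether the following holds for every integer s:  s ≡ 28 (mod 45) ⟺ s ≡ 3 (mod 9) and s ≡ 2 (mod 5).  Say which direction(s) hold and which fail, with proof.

(⇒) This fails: s = 28 gives 28 ≡ 28 (mod 45) but 28 ≡ 1 (mod 9), so the conjunction on the right does not hold.

(⇐) This fails: s = 12 satisfies both congruences on the right (12 ≡ 3 mod 9 and 12 ≡ 2 mod 5) yet 12 ≡ 12 (mod 45), not 28.

Neither direction holds.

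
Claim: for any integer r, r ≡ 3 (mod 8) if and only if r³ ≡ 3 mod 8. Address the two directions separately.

Both directions hold.

(⟸) Suppose r³ ≡ 3 (mod 8). The only residue r in {0, …, 7} with r³ ≡ 3 (mod 8) is r = 3, so r ≡ 3 (mod 8).

(⟹) Suppose r ≡ 3 (mod 8). Write r = 8j + 3. Then (8j + 3)³ = 512j³ + 576j² + 216j + 27 = 8(64j³ + 72j² + 27j + 3) + 3, so r³ ≡ 3 (mod 8).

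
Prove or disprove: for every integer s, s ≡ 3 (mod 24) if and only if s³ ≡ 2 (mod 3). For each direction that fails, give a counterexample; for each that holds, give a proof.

(→) This fails: take s = 3. Then 3 ≡ 3 (mod 24), but 3³ = 27 ≡ 0 (mod 3), not 2.

(←) This fails: take s = 2. Then 2³ = 8 ≡ 2 (mod 3), yet 2 ≡ 2 (mod 24), not 3.

(⇒) fails and (⇐) fails.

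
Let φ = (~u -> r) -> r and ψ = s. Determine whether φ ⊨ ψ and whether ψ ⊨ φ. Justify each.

(⟹) This fails. Under u = F, s = F, r = F, the left side is true but the right side is false.

(⟸) This fails. Under u = T, s = T, r = F, the left side is false but the right side is true.

Neither implication holds.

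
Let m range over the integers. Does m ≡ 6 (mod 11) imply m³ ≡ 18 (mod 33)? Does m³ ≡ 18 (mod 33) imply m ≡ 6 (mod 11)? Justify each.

(←) The residues r modulo 33 with r³ ≡ 18 (mod 33) are exactly {6}, and each is ≡ 6 (mod 11).

(→) This fails: take m = 17. Then 17 ≡ 6 (mod 11), but 17³ = 4913 ≡ 29 (mod 33), not 18.

(⇒) fails; (⇐) holds.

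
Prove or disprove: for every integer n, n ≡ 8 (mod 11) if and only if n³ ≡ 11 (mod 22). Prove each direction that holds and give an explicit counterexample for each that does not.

(→) This fails: take n = 8. Then 8 ≡ 8 (mod 11), but 8³ = 512 ≡ 6 (mod 22), not 11.

(←) This fails: take n = 11. Then 11³ = 1331 ≡ 11 (mod 22), yet 11 ≡ 0 (mod 11), not 8.

Both directions fail.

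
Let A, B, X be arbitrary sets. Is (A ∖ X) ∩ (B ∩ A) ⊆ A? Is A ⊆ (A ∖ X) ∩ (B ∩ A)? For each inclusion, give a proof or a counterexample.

The sets are not equal: only the forward inclusion holds.

Forward inclusion. Let x ∈ (A ∖ X) ∩ (B ∩ A). Then x ∈ A ∩ B and x ∉ X, from which x ∈ A.

Reverse inclusion. This inclusion fails. Take A = {1}, B = ∅, X = ∅; then 1 ∈ A but 1 ∉ (A ∖ X) ∩ (B ∩ A).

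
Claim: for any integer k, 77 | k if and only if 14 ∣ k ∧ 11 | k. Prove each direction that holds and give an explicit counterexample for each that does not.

[⇒] This fails: take k = 77. Certainly 77 ∣ 77, but 14 ∤ 77.

[⇐] Suppose 14 ∣ k and 11 ∣ k. Any common multiple of 14 and 11 is a multiple of their lcm; here gcd(14, 11) = 1, so lcm(14, 11) = 14·11 = 154, so 154 ∣ k. Since 77 ∣ 154, it follows that 77 ∣ k.

Only the converse holds.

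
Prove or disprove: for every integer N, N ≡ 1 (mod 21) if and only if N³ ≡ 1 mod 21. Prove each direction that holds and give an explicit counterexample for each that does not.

[⇒] Suppose N ≡ 1 (mod 21). Write N = 21j + 1. Then (21j + 1)³ = 9261j³ + 1323j² + 63j + 1 = 21(441j³ + 63j² + 3j) + 1, so N³ ≡ 1 (mod 21).

[⇐] This fails: take N = 4. Then 4³ = 64 ≡ 1 (mod 21), yet 4 ≡ 4 (mod 21), not 1.

The forward direction holds; the converse fails.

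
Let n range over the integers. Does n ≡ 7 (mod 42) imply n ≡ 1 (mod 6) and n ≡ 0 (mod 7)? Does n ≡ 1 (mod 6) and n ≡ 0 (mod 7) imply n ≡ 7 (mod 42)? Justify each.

(⟸) If n ≡ 1 (mod 6) and n ≡ 0 (mod 7), then by the Chinese remainder theorem n ≡ 7 (mod 42). This is exactly n ≡ 7 (mod 42).

(⟹) Suppose n ≡ 7 (mod 42); write n = 42j + 7. Since 6 ∣ 42, reducing mod 6 gives n ≡ 7 ≡ 1 (mod 6); since 7 ∣ 42, reducing mod 7 gives n ≡ 7 ≡ 0 (mod 7).

Equivalent; both directions hold.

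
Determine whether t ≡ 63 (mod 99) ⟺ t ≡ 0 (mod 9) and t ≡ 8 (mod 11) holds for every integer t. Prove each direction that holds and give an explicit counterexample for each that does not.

Converse. If t ≡ 0 (mod 9) and t ≡ 8 (mod 11), then by the Chinese remainder theorem t ≡ 63 (mod 99). This is exactly t ≡ 63 (mod 99).

Forward direction. Suppose t ≡ 63 (mod 99); write t = 99j + 63. Since 9 ∣ 99, reducing mod 9 gives t ≡ 63 ≡ 0 (mod 9); since 11 ∣ 99, reducing mod 11 gives t ≡ 63 ≡ 8 (mod 11).

Both directions hold.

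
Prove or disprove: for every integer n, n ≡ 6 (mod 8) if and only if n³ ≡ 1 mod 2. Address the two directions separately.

(⇒) fails and (⇐) fails.

Forward direction. This fails: take n = 6. Then 6 ≡ 6 (mod 8), but 6³ = 216 ≡ 0 (mod 2), not 1.

Converse. This fails: take n = 1. Then 1³ = 1 ≡ 1 (mod 2), yet 1 ≡ 1 (mod 8), not 6.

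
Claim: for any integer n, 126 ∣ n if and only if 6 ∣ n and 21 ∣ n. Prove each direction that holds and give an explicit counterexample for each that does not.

(⟸) This fails: take n = 42. Both 6 ∣ 42 and 21 ∣ 42, yet 42 is not a multiple of 126 (since 42 = 0·126 + 42), so 126 ∤ 42.

(⟹) If 126 ∣ n, write n = 126q. Since 126 = 21·6, n = 6·(21q), so 6 ∣ n; and since 126 = 6·21, n = 21·(6q), so 21 ∣ n.

Only the forward direction holds.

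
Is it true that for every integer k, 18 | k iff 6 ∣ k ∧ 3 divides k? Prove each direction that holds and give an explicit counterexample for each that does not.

[⇒] If 18 ∣ k, write k = 18q. Since 18 = 3·6, k = 6·(3q), so 6 ∣ k; and since 18 = 6·3, k = 3·(6q), so 3 ∣ k.

[⇐] This fails: take k = 6. Both 6 ∣ 6 and 3 ∣ 6, yet 6 is not a multiple of 18 (since 6 = 0·18 + 6), so 18 ∤ 6.

Only the forward implication holds.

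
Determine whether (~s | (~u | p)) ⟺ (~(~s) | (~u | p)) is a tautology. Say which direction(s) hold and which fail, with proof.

Both directions fail.

(⟹) This fails. Under u = T, s = F, p = F, the left side is true but the right side is false.

(⟸) This fails. Under u = T, s = T, p = F, the left side is false but the right side is true.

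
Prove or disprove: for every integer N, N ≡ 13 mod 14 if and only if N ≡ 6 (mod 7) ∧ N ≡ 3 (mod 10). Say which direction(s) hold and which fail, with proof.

Forward direction. This fails: N = 69 gives 69 ≡ 13 (mod 14) but 69 ≡ 9 (mod 10), so the conjunction on the right does not hold.

Converse. If N ≡ 6 (mod 7) and N ≡ 3 (mod 10), then by the Chinese remainder theorem N ≡ 13 (mod 70). Since 13 ≡ 13 (mod 14) and 14 ∣ 70, we get N ≡ 13 (mod 14).

Only the converse holds.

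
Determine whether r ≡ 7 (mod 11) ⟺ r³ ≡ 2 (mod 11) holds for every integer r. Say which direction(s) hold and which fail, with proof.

Both implications hold.

(→) Suppose r ≡ 7 (mod 11). Write r = 11j + 7. Then (11j + 7)³ = 1331j³ + 2541j² + 1617j + 343 = 11(121j³ + 231j² + 147j + 31) + 2, so r³ ≡ 2 (mod 11).

(←) Conversely, suppose r³ ≡ 2 (mod 11). The only residue r in {0, …, 10} with r³ ≡ 2 (mod 11) is r = 7, so r ≡ 7 (mod 11).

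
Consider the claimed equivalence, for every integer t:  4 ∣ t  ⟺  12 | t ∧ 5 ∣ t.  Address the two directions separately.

Not equivalent: only (⇐) holds.

(←) Suppose 12 ∣ t and 5 ∣ t. Any common multiple of 12 and 5 is a multiple of their lcm; here gcd(12, 5) = 1, so lcm(12, 5) = 12·5 = 60, so 60 ∣ t. Since 4 ∣ 60, it follows that 4 ∣ t.

(→) This fails: take t = 4. Certainly 4 ∣ 4, but 12 ∤ 4.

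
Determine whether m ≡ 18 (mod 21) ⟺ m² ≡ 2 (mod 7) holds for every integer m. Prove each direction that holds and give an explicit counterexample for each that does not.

(→) Suppose m ≡ 18 (mod 21). Then m² ≡ 18² = 324 (mod 21), and since 7 ∣ 21, also m² ≡ 2 (mod 7).

(←) This fails: take m = 3. Then 3² = 9 ≡ 2 (mod 7), yet 3 ≡ 3 (mod 21), not 18.

The forward direction holds; the converse fails.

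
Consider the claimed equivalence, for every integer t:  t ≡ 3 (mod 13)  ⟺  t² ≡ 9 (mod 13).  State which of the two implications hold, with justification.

(⇒) Suppose t ≡ 3 (mod 13). Write t = 13j + 3. Then (13j + 3)² = 169j² + 78j + 9 = 13(13j² + 6j) + 9, so t² ≡ 9 (mod 13).

(⇐) This fails: take t = 10. Then 10² = 100 ≡ 9 (mod 13), yet 10 ≡ 10 (mod 13), not 3.

Not equivalent: only (⇒) holds.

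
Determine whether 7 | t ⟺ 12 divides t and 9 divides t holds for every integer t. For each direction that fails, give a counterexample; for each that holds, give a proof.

Neither direction holds.

Forward direction. This fails: take t = 7. Certainly 7 ∣ 7, but 12 ∤ 7.

Converse. This fails: take t = 36. Both 12 ∣ 36 and 9 ∣ 36, yet 36 is not a multiple of 7 (since 36 = 5·7 + 1), so 7 ∤ 36.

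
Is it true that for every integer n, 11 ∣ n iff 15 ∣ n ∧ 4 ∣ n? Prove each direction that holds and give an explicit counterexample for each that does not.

Both directions fail.

[⇒] This fails: take n = 11. Certainly 11 ∣ 11, but 15 ∤ 11.

[⇐] This fails: take n = 60. Both 15 ∣ 60 and 4 ∣ 60, yet 60 is not a multiple of 11 (since 60 = 5·11 + 5), so 11 ∤ 60.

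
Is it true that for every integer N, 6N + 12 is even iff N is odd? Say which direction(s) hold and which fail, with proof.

[⇐] Suppose N is odd. Since 6 is even, 6N is even for every N, so 6N + 12 has the same parity as 12, which is even. Hence 6N + 12 is even.

[⇒] This fails: take N = 6. Then 6N + 12 = 48, which is even, yet N = 6 is even, not odd.

Not equivalent: only (⇐) holds.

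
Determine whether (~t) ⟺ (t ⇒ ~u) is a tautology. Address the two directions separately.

The forward direction holds; the converse fails.

(⇒) Assume the antecedent. If t is true, the antecedent cannot hold. If t is false, t ⇒ ~u reduces to true regardless of the other variables. Either way t ⇒ ~u holds.

(⇐) This fails. Under t = T, u = F, the left side is false but the right side is true.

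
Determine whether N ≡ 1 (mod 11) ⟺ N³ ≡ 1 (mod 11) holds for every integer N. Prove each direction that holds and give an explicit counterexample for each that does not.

The biconditional holds.

[⇒] Suppose N ≡ 1 (mod 11). Write N = 11j + 1. Then (11j + 1)³ = 1331j³ + 363j² + 33j + 1 = 11(121j³ + 33j² + 3j) + 1, so N³ ≡ 1 (mod 11).

[⇐] For the converse, argue contrapositively. If N ≢ 1 (mod 11), then N is congruent to one of 0, 2, 3, 4, 5, 6, 7, 8, 9, 10 modulo 11, and these give N³ ≡ 0, 8, 5, 9, 4, 7, 2, 6, 3, 10 respectively — never 1.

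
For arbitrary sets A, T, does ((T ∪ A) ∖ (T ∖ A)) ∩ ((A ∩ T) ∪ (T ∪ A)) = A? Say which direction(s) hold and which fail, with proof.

The two sets are equal.

(⊆) Let x ∈ ((T ∪ A) ∖ (T ∖ A)) ∩ ((A ∩ T) ∪ (T ∪ A)). Then either x ∈ A and x ∉ T; or x ∈ A ∩ T. In each case x ∈ A, so ((T ∪ A) ∖ (T ∖ A)) ∩ ((A ∩ T) ∪ (T ∪ A)) ⊆ A.

(⊇) Let x ∈ A. Then either x ∈ A and x ∉ T; or x ∈ A ∩ T. In each case x ∈ ((T ∪ A) ∖ (T ∖ A)) ∩ ((A ∩ T) ∪ (T ∪ A)), so A ⊆ ((T ∪ A) ∖ (T ∖ A)) ∩ ((A ∩ T) ∪ (T ∪ A)).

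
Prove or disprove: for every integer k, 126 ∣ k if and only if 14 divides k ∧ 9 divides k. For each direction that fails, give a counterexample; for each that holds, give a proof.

(→) If 126 ∣ k, write k = 126q. Since 126 = 9·14, k = 14·(9q), so 14 ∣ k; and since 126 = 14·9, k = 9·(14q), so 9 ∣ k.

(←) Suppose 14 ∣ k and 9 ∣ k. Any common multiple of 14 and 9 is a multiple of their lcm; here gcd(14, 9) = 1, so lcm(14, 9) = 14·9 = 126, so 126 ∣ k.

Equivalent; both directions hold.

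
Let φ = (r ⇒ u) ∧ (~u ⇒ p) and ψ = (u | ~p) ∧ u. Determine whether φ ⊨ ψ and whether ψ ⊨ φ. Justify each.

Only the converse holds.

(⇒) This fails. Under r = F, u = F, p = T, the left side is true but the right side is false.

(⇐) Assume the antecedent. If r is true, the antecedent forces (r = T, u = T, p = F) or (r = T, u = T, p = T), and (r ⇒ u) ∧ (~u ⇒ p) holds there. If r is false, the antecedent forces (r = F, u = T, p = F) or (r = F, u = T, p = T), and (r ⇒ u) ∧ (~u ⇒ p) holds there. Either way (r ⇒ u) ∧ (~u ⇒ p) holds.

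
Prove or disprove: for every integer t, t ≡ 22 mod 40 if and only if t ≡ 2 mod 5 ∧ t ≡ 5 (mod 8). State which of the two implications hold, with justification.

Neither implication holds.

(⇒) This fails: t = 22 gives 22 ≡ 22 (mod 40) but 22 ≡ 6 (mod 8), so the conjunction on the right does not hold.

(⇐) This fails: t = 37 satisfies both congruences on the right (37 ≡ 2 mod 5 and 37 ≡ 5 mod 8) yet 37 ≡ 37 (mod 40), not 22.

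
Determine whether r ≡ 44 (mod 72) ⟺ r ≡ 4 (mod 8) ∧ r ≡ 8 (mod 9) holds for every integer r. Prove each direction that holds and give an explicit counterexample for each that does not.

Equivalent; both directions hold.

[⇒] Suppose r ≡ 44 (mod 72); write r = 72j + 44. Since 8 ∣ 72, reducing mod 8 gives r ≡ 44 ≡ 4 (mod 8); since 9 ∣ 72, reducing mod 9 gives r ≡ 44 ≡ 8 (mod 9).

[⇐] Conversely, if r ≡ 4 (mod 8) and r ≡ 8 (mod 9), then by the Chinese remainder theorem r ≡ 44 (mod 72). This is exactly r ≡ 44 (mod 72).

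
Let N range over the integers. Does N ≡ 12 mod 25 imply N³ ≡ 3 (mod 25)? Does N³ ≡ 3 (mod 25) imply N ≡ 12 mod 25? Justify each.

Both directions hold.

(→) Suppose N ≡ 12 mod 25. Write N = 25j + 12. Then (25j + 12)³ = 15625j³ + 22500j² + 10800j + 1728 = 25(625j³ + 900j² + 432j + 69) + 3, so N³ ≡ 3 (mod 25).

(←) Conversely, suppose N³ ≡ 3 (mod 25). The only residue r in {0, …, 24} with r³ ≡ 3 (mod 25) is r = 12, so N ≡ 12 (mod 25).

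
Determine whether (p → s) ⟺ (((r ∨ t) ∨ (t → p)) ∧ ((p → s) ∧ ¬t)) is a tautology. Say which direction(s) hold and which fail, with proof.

Converse. Assume the antecedent. If s is true, p → s reduces to true regardless of the other variables. If s is false, the antecedent forces (s = F, p = F, t = F, r = F) or (s = F, p = F, t = F, r = T), and p → s holds there. Either way p → s holds.

Forward direction. This fails. Under s = F, p = F, t = T, r = F, the left side is true but the right side is false.

(⇒) fails; (⇐) holds.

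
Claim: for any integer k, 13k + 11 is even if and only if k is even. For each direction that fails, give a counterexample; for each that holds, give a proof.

Both directions fail.

(⟹) This fails: k = 1 gives 13k + 11 = 24, which is even, but 1 is odd, not even.

(⟸) This also fails: k = 4 is even, but 13k + 11 = 63 is odd, not even.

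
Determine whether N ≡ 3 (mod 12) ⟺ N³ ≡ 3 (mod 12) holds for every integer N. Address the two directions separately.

[⇐] Suppose N³ ≡ 3 (mod 12). The only residue r in {0, …, 11} with r³ ≡ 3 (mod 12) is r = 3, so N ≡ 3 (mod 12).

[⇒] Suppose N ≡ 3 (mod 12). Write N = 12j + 3. Then (12j + 3)³ = 1728j³ + 1296j² + 324j + 27 = 12(144j³ + 108j² + 27j + 2) + 3, so N³ ≡ 3 (mod 12).

Both implications hold.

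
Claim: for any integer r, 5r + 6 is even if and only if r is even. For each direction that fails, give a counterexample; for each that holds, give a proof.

Forward direction. Suppose 5r + 6 is even. Since 5 is odd, 5r and r have the same parity, so 5r + 6 ≡ r + 6 (mod 2). As 6 is even, 5r + 6 is even exactly when r is even. Thus r is even.

Converse. Suppose r is even; write r = 2j. Then 5r + 6 = 5·(2j) + 6 = 2·5j + 6, which is even.

Both implications hold.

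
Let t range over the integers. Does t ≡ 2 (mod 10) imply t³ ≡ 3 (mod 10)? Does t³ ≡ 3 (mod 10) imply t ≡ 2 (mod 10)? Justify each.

(→) This fails: take t = 2. Then 2 ≡ 2 (mod 10), but 2³ = 8 ≡ 8 (mod 10), not 3.

(←) This fails: take t = 7. Then 7³ = 343 ≡ 3 (mod 10), yet 7 ≡ 7 (mod 10), not 2.

Both directions fail.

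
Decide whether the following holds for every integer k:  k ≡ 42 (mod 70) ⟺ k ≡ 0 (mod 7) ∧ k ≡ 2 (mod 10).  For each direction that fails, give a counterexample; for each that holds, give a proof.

(⇒) Suppose k ≡ 42 (mod 70); write k = 70j + 42. Since 7 ∣ 70, reducing mod 7 gives k ≡ 42 ≡ 0 (mod 7); since 10 ∣ 70, reducing mod 10 gives k ≡ 42 ≡ 2 (mod 10).

(⇐) Conversely, if k ≡ 0 (mod 7) and k ≡ 2 (mod 10), then by the Chinese remainder theorem k ≡ 42 (mod 70). This is exactly k ≡ 42 (mod 70).

Both directions hold.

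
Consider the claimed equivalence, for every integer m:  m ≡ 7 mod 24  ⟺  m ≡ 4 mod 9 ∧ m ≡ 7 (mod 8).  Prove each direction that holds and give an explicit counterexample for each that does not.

The forward direction fails; the converse holds.

[⇒] This fails: m = 55 gives 55 ≡ 7 (mod 24) but 55 ≡ 1 (mod 9), so the conjunction on the right does not hold.

[⇐] Conversely, if m ≡ 4 (mod 9) and m ≡ 7 (mod 8), then by the Chinese remainder theorem m ≡ 31 (mod 72). Since 31 ≡ 7 (mod 24) and 24 ∣ 72, we get m ≡ 7 (mod 24).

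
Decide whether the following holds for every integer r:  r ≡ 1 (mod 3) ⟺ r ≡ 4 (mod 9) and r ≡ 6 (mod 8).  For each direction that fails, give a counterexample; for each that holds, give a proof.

(→) This fails: r = 1 gives 1 ≡ 1 (mod 3) but 1 ≡ 1 (mod 9), so the conjunction on the right does not hold.

(←) Conversely, if r ≡ 4 (mod 9) and r ≡ 6 (mod 8), then by the Chinese remainder theorem r ≡ 22 (mod 72). Since 22 ≡ 1 (mod 3) and 3 ∣ 72, we get r ≡ 1 (mod 3).

(⇒) fails; (⇐) holds.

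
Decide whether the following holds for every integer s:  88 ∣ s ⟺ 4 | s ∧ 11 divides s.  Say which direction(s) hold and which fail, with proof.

(⟹) If 88 ∣ s, write s = 88q. Since 88 = 22·4, s = 4·(22q), so 4 ∣ s; and since 88 = 8·11, s = 11·(8q), so 11 ∣ s.

(⟸) This fails: take s = 44. Both 4 ∣ 44 and 11 ∣ 44, yet 44 is not a multiple of 88 (since 44 = 0·88 + 44), so 88 ∤ 44.

The forward direction holds; the converse fails.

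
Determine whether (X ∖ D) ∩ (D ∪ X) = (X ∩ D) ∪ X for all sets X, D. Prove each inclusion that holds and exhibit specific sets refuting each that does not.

(⊆) holds; (⊇) fails.

(⟹) Let x ∈ (X ∖ D) ∩ (D ∪ X). Then x ∈ X and x ∉ D, from which x ∈ (X ∩ D) ∪ X.

(⟸) This inclusion fails. Take X = {1}, D = {1}; then 1 ∈ (X ∩ D) ∪ X but 1 ∉ (X ∖ D) ∩ (D ∪ X).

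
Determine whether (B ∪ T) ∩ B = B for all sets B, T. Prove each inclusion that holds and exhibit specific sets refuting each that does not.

(⊆) Let x ∈ (B ∪ T) ∩ B. Then either x ∈ B and x ∉ T; or x ∈ B ∩ T. In each case x ∈ B, so (B ∪ T) ∩ B ⊆ B.

(⊇) Let x ∈ B. Then either x ∈ B and x ∉ T; or x ∈ B ∩ T. In each case x ∈ (B ∪ T) ∩ B, so B ⊆ (B ∪ T) ∩ B.

Both inclusions hold; the sets are equal.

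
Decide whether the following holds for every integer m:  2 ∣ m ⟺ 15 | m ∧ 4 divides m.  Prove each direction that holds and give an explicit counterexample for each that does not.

(⇒) This fails: take m = 2. Certainly 2 ∣ 2, but 15 ∤ 2.

(⇐) Suppose 15 ∣ m and 4 ∣ m. Any common multiple of 15 and 4 is a multiple of their lcm; here gcd(15, 4) = 1, so lcm(15, 4) = 15·4 = 60, so 60 ∣ m. Since 2 ∣ 60, it follows that 2 ∣ m.

(⇒) fails; (⇐) holds.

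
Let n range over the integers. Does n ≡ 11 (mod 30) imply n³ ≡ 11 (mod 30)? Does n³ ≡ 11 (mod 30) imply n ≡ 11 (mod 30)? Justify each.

The biconditional holds.

Converse. Suppose n³ ≡ 11 (mod 30). The only residue r in {0, …, 29} with r³ ≡ 11 (mod 30) is r = 11, so n ≡ 11 (mod 30).

Forward direction. Suppose n ≡ 11 (mod 30). Write n = 30j + 11. Then (30j + 11)³ = 27000j³ + 29700j² + 10890j + 1331 = 30(900j³ + 990j² + 363j + 44) + 11, so n³ ≡ 11 (mod 30).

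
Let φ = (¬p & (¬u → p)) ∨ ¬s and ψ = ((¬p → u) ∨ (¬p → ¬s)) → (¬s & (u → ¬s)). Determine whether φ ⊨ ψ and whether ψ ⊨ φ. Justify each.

(⇒) fails and (⇐) fails.

(⇒) This fails. Under p = F, s = T, u = T, the left side is true but the right side is false.

(⇐) This fails. Under p = F, s = T, u = F, the left side is false but the right side is true.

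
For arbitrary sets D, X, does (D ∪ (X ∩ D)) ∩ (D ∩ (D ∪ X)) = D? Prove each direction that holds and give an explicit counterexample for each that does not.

(⊆) Let x ∈ (D ∪ (X ∩ D)) ∩ (D ∩ (D ∪ X)). Then either x ∈ D and x ∉ X; or x ∈ D ∩ X. In each case x ∈ D, so (D ∪ (X ∩ D)) ∩ (D ∩ (D ∪ X)) ⊆ D.

(⊇) Let x ∈ D. Then either x ∈ D and x ∉ X; or x ∈ D ∩ X. In each case x ∈ (D ∪ (X ∩ D)) ∩ (D ∩ (D ∪ X)), so D ⊆ (D ∪ (X ∩ D)) ∩ (D ∩ (D ∪ X)).

Both inclusions hold.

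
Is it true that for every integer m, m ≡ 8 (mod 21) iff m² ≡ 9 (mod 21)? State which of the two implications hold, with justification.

(⇒) This fails: take m = 8. Then 8 ≡ 8 (mod 21), but 8² = 64 ≡ 1 (mod 21), not 9.

(⇐) This fails: take m = 3. Then 3² = 9 ≡ 9 (mod 21), yet 3 ≡ 3 (mod 21), not 8.

Neither direction holds.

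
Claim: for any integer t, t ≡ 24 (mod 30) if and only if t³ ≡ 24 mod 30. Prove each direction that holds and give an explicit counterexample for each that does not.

The biconditional holds.

(⇒) Suppose t ≡ 24 (mod 30). Write t = 30j + 24. Then (30j + 24)³ = 27000j³ + 64800j² + 51840j + 13824 = 30(900j³ + 2160j² + 1728j + 460) + 24, so t³ ≡ 24 (mod 30).

(⇐) Conversely, suppose t³ ≡ 24 (mod 30). The only residue r in {0, …, 29} with r³ ≡ 24 (mod 30) is r = 24, so t ≡ 24 (mod 30).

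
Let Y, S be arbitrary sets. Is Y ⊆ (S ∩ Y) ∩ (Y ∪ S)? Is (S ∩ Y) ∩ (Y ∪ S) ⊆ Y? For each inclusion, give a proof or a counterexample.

(⊆) This inclusion fails. Take Y = {1}, S = ∅; then 1 ∈ Y but 1 ∉ (S ∩ Y) ∩ (Y ∪ S).

(⊇) Let x ∈ (S ∩ Y) ∩ (Y ∪ S). Then x ∈ Y ∩ S, from which x ∈ Y.

(⊆) fails; (⊇) holds.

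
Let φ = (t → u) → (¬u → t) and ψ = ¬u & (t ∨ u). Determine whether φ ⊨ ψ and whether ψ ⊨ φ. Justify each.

Forward direction. This fails. Under t = F, u = T, the left side is true but the right side is false.

Converse. Assume the antecedent. If t is true, (t → u) → (¬u → t) reduces to true regardless of the other variables. If t is false, the antecedent cannot hold. Either way (t → u) → (¬u → t) holds.

The forward direction fails; the converse holds.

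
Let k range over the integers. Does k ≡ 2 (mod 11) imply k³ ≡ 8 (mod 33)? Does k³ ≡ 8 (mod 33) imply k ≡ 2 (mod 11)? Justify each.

Only the reverse direction holds.

(←) The residues r modulo 33 with r³ ≡ 8 (mod 33) are exactly {2}, and each is ≡ 2 (mod 11).

(→) This fails: take k = 13. Then 13 ≡ 2 (mod 11), but 13³ = 2197 ≡ 19 (mod 33), not 8.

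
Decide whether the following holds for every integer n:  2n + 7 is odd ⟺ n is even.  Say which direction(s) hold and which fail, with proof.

The forward direction fails; the converse holds.

(→) This fails: take n = 7. Then 2n + 7 = 21, which is odd, yet n = 7 is odd, not even.

(←) Suppose n is even. Since 2 is even, 2n is even for every n, so 2n + 7 has the same parity as 7, which is odd. Hence 2n + 7 is odd.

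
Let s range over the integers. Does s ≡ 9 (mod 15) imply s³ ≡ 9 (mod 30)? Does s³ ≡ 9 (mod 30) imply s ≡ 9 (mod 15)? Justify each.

Not equivalent: only (⇐) holds.

[⇒] This fails: take s = 24. Then 24 ≡ 9 (mod 15), but 24³ = 13824 ≡ 24 (mod 30), not 9.

[⇐] Conversely, the residues r modulo 30 with r³ ≡ 9 (mod 30) are exactly {9}, and each is ≡ 9 (mod 15).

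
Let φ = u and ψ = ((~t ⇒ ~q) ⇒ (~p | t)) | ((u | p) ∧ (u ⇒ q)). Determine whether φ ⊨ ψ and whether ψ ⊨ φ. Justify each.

[⇒] This fails. Under t = F, p = T, u = T, q = F, the left side is true but the right side is false.

[⇐] This fails. Under t = F, p = F, u = F, q = F, the left side is false but the right side is true.

Neither direction holds.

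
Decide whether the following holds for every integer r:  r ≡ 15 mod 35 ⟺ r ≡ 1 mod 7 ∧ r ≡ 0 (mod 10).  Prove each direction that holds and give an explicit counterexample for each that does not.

[⇒] This fails: r = 15 gives 15 ≡ 15 (mod 35) but 15 ≡ 5 (mod 10), so the conjunction on the right does not hold.

[⇐] Conversely, if r ≡ 1 (mod 7) and r ≡ 0 (mod 10), then by the Chinese remainder theorem r ≡ 50 (mod 70). Since 50 ≡ 15 (mod 35) and 35 ∣ 70, we get r ≡ 15 (mod 35).

(⇒) fails; (⇐) holds.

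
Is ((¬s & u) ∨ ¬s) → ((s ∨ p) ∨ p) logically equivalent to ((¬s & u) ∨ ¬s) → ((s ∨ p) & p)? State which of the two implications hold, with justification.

(←) Assume the antecedent. If p is true, the consequent reduces to true regardless of the other variables. If p is false, the antecedent forces (p = F, s = T, u = F) or (p = F, s = T, u = T), and the consequent holds there. Either way the consequent holds.

(→) Assume the antecedent. If p is true, the consequent reduces to true regardless of the other variables. If p is false, the antecedent forces (p = F, s = T, u = F) or (p = F, s = T, u = T), and the consequent holds there. Either way the consequent holds.

Equivalent; both directions hold.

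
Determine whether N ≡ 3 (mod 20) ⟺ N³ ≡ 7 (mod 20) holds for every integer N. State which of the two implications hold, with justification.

Equivalent; both directions hold.

[⇒] Suppose N ≡ 3 (mod 20). Write N = 20j + 3. Then (20j + 3)³ = 8000j³ + 3600j² + 540j + 27 = 20(400j³ + 180j² + 27j + 1) + 7, so N³ ≡ 7 (mod 20).

[⇐] Conversely, suppose N³ ≡ 7 (mod 20). The only residue r in {0, …, 19} with r³ ≡ 7 (mod 20) is r = 3, so N ≡ 3 (mod 20).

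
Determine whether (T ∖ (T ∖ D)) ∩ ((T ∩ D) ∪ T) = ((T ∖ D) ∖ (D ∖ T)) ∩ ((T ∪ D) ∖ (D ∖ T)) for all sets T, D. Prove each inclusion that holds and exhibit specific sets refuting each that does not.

(⟹) This inclusion fails. Take T = {1}, D = {1}; then 1 ∈ (T ∖ (T ∖ D)) ∩ ((T ∩ D) ∪ T) but 1 ∉ ((T ∖ D) ∖ (D ∖ T)) ∩ ((T ∪ D) ∖ (D ∖ T)).

(⟸) This inclusion fails. Take T = {1}, D = ∅; then 1 ∈ ((T ∖ D) ∖ (D ∖ T)) ∩ ((T ∪ D) ∖ (D ∖ T)) but 1 ∉ (T ∖ (T ∖ D)) ∩ ((T ∩ D) ∪ T).

Neither inclusion holds.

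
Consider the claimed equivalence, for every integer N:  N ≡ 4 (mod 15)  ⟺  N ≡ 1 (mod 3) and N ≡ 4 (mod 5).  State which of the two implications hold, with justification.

Converse. If N ≡ 1 (mod 3) and N ≡ 4 (mod 5), then by the Chinese remainder theorem N ≡ 4 (mod 15). This is exactly N ≡ 4 (mod 15).

Forward direction. Suppose N ≡ 4 (mod 15); write N = 15j + 4. Since 3 ∣ 15, reducing mod 3 gives N ≡ 4 ≡ 1 (mod 3); since 5 ∣ 15, reducing mod 5 gives N ≡ 4 (mod 5).

Both implications hold.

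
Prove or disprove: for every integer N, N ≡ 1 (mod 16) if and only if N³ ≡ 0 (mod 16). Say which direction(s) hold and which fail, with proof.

Forward direction. This fails: take N = 1. Then 1 ≡ 1 (mod 16), but 1³ = 1 ≡ 1 (mod 16), not 0.

Converse. This fails: take N = 0. Then 0³ = 0 ≡ 0 (mod 16), yet 0 ≡ 0 (mod 16), not 1.

Neither implication holds.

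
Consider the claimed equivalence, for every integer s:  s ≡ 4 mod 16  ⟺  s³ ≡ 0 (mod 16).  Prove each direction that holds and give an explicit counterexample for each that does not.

(⟹) Suppose s ≡ 4 mod 16. Write s = 16j + 4. Then (16j + 4)³ = 4096j³ + 3072j² + 768j + 64 = 16(256j³ + 192j² + 48j + 4) + 0, so s³ ≡ 0 (mod 16).

(⟸) This fails: take s = 0. Then 0³ = 0 ≡ 0 (mod 16), yet 0 ≡ 0 (mod 16), not 4.

(⇒) holds; (⇐) fails.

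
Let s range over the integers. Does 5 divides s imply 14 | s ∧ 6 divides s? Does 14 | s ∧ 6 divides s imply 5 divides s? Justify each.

(⇒) fails and (⇐) fails.

Forward direction. This fails: take s = 5. Certainly 5 ∣ 5, but 14 ∤ 5.

Converse. This fails: take s = 42. Both 14 ∣ 42 and 6 ∣ 42, yet 42 is not a multiple of 5 (since 42 = 8·5 + 2), so 5 ∤ 42.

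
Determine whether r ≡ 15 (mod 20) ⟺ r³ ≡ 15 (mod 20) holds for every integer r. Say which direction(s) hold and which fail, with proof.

[⇒] Suppose r ≡ 15 (mod 20). Write r = 20j + 15. Then (20j + 15)³ = 8000j³ + 18000j² + 13500j + 3375 = 20(400j³ + 900j² + 675j + 168) + 15, so r³ ≡ 15 (mod 20).

[⇐] Conversely, suppose r³ ≡ 15 (mod 20). The only residue r in {0, …, 19} with r³ ≡ 15 (mod 20) is r = 15, so r ≡ 15 (mod 20).

The biconditional holds.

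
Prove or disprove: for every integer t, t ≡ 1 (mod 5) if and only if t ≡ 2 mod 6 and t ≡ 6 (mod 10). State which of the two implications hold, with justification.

(⟹) This fails: t = 1 gives 1 ≡ 1 (mod 5) but 1 ≡ 1 (mod 6), so the conjunction on the right does not hold.

(⟸) Conversely, if t ≡ 2 (mod 6) and t ≡ 6 (mod 10), then by the Chinese remainder theorem t ≡ 26 (mod 30). Since 26 ≡ 1 (mod 5) and 5 ∣ 30, we get t ≡ 1 (mod 5).

Only the converse holds.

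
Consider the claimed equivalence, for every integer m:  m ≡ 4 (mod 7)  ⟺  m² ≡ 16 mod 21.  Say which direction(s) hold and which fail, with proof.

Both directions fail.

(⟹) This fails: take m = 18. Then 18 ≡ 4 (mod 7), but 18² = 324 ≡ 9 (mod 21), not 16.

(⟸) This fails: take m = 10. Then 10² = 100 ≡ 16 (mod 21), yet 10 ≡ 3 (mod 7), not 4.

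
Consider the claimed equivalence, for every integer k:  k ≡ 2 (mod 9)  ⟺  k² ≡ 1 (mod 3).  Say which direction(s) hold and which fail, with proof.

(⇒) holds; (⇐) fails.

Converse. This fails: take k = 1. Then 1² = 1 ≡ 1 (mod 3), yet 1 ≡ 1 (mod 9), not 2.

Forward direction. Suppose k ≡ 2 (mod 9). Then k² ≡ 2² = 4 (mod 9), and since 3 ∣ 9, also k² ≡ 1 (mod 3).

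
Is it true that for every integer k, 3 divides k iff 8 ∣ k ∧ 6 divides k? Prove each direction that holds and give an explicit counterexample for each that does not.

The forward direction fails; the converse holds.

(⟹) This fails: take k = 3. Certainly 3 ∣ 3, but 8 ∤ 3.

(⟸) Suppose 8 ∣ k and 6 ∣ k. Any common multiple of 8 and 6 is a multiple of their lcm; here lcm(8, 6) = 8·6/gcd(8, 6) = 48/2 = 24, so 24 ∣ k. Since 3 ∣ 24, it follows that 3 ∣ k.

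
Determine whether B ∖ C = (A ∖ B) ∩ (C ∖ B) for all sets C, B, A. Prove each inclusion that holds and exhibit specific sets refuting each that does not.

(⊆) fails and (⊇) fails.

Forward inclusion. This inclusion fails. Take C = ∅, B = {1}, A = ∅; then 1 ∈ B ∖ C but 1 ∉ (A ∖ B) ∩ (C ∖ B).

Reverse inclusion. This inclusion fails. Take C = {1}, B = ∅, A = {1}; then 1 ∈ (A ∖ B) ∩ (C ∖ B) but 1 ∉ B ∖ C.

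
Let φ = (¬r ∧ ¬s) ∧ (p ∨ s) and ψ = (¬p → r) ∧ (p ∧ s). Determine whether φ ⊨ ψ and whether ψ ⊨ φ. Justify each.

Neither implication holds.

(⟹) This fails. Under r = F, s = F, p = T, the left side is true but the right side is false.

(⟸) This fails. Under r = F, s = T, p = T, the left side is false but the right side is true.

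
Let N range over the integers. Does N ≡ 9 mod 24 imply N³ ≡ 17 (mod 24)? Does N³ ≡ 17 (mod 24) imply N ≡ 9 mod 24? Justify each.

(⇒) fails and (⇐) fails.

(→) This fails: take N = 9. Then 9 ≡ 9 (mod 24), but 9³ = 729 ≡ 9 (mod 24), not 17.

(←) This fails: take N = 17. Then 17³ = 4913 ≡ 17 (mod 24), yet 17 ≡ 17 (mod 24), not 9.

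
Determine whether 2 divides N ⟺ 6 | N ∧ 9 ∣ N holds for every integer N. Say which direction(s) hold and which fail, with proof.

The forward direction fails; the converse holds.

Forward direction. This fails: take N = 2. Certainly 2 ∣ 2, but 6 ∤ 2.

Converse. Suppose 6 ∣ N and 9 ∣ N. Any common multiple of 6 and 9 is a multiple of their lcm; here lcm(6, 9) = 6·9/gcd(6, 9) = 54/3 = 18, so 18 ∣ N. Since 2 ∣ 18, it follows that 2 ∣ N.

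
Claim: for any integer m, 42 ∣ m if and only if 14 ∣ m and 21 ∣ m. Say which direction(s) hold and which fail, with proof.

Both directions hold.

(←) Suppose 14 ∣ m and 21 ∣ m. Any common multiple of 14 and 21 is a multiple of their lcm; here lcm(14, 21) = 14·21/gcd(14, 21) = 294/7 = 42, so 42 ∣ m.

(→) If 42 ∣ m, write m = 42q. Since 42 = 3·14, m = 14·(3q), so 14 ∣ m; and since 42 = 2·21, m = 21·(2q), so 21 ∣ m.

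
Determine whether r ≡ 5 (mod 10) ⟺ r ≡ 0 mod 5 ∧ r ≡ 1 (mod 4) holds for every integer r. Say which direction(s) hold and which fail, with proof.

Only the reverse direction holds.

(→) This fails: r = 15 gives 15 ≡ 5 (mod 10) but 15 ≡ 3 (mod 4), so the conjunction on the right does not hold.

(←) Conversely, if r ≡ 0 (mod 5) and r ≡ 1 (mod 4), then by the Chinese remainder theorem r ≡ 5 (mod 20). Since 5 ≡ 5 (mod 10) and 10 ∣ 20, we get r ≡ 5 (mod 10).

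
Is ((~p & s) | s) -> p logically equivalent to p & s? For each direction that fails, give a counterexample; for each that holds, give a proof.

Not equivalent: only (⇐) holds.

(⇒) This fails. Under p = F, s = F, the left side is true but the right side is false.

(⇐) Assume the antecedent. If p is true, ((~p & s) | s) -> p reduces to true regardless of the other variables. If p is false, the antecedent cannot hold. Either way ((~p & s) | s) -> p holds.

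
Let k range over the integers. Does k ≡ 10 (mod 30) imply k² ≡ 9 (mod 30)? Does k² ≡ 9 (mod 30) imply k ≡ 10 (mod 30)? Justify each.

Neither implication holds.

Forward direction. This fails: take k = 10. Then 10 ≡ 10 (mod 30), but 10² = 100 ≡ 10 (mod 30), not 9.

Converse. This fails: take k = 3. Then 3² = 9 ≡ 9 (mod 30), yet 3 ≡ 3 (mod 30), not 10.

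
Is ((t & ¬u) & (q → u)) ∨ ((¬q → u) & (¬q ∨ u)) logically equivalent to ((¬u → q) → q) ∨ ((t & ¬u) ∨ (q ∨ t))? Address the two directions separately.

Both directions fail.

(→) This fails. Under u = T, t = F, q = F, the left side is true but the right side is false.

(←) This fails. Under u = F, t = F, q = F, the left side is false but the right side is true.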